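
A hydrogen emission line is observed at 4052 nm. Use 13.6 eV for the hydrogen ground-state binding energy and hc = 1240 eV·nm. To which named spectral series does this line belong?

ΔE = 1240/4052 = 0.3060 eV.
This matches 13.6 × (1/4² − 1/5²), so n_f = 4: the Brackett series.

Brackett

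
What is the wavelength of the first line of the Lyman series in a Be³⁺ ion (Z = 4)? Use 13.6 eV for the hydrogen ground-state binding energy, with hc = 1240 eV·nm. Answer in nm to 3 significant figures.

7.60 nm

The Lyman series terminates on n_f = 1; the first line has n_i = 1+1 = 2.
ΔE = 217.6 × (1/1² − 1/2²) = 163.2 eV.
λ = 1240 / 163.2 = 7.60 nm.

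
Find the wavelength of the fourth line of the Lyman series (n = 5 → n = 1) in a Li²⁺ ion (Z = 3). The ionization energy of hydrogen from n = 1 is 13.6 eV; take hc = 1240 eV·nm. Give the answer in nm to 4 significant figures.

The Lyman series terminates on n_f = 1; the fourth line has n_i = 1+4 = 5.
ΔE = 122.4 × (1/1² − 1/5²) = 117.5 eV.
λ = 1240 / 117.5 = 10.55 nm.

10.55 nm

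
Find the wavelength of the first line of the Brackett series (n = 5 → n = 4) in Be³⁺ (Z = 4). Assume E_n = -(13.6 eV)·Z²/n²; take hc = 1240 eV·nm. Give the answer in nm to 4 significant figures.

253.3 nm

The Brackett series terminates on n_f = 4; the first line has n_i = 4+1 = 5.
ΔE = 217.6 × (1/4² − 1/5²) = 4.896 eV.
λ = 1240 / 4.896 = 253.3 nm.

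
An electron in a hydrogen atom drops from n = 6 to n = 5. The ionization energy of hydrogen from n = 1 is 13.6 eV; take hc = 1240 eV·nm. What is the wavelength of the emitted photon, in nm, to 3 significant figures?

ΔE = 13.60 × (1/5² − 1/6²) = 13.60 × 0.01222 = 0.1662 eV.
λ = hc/ΔE = 1240 / 0.1662 = 7460 nm.
This line belongs to the Pfund series.

7460 nm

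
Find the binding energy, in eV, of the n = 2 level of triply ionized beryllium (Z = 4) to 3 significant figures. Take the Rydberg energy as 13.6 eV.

54.4 eV

E_n = −13.6 Z²/n² = −217.6/n² eV for Z = 4.
E_2 = −217.6/4 = −54.4 eV, so ionization (to E = 0) requires 54.4 eV.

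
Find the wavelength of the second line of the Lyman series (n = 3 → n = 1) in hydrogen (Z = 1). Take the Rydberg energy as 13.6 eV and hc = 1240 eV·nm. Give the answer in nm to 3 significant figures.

The Lyman series terminates on n_f = 1; the second line has n_i = 1+2 = 3.
ΔE = 13.60 × (1/1² − 1/3²) = 12.09 eV.
λ = 1240 / 12.09 = 103 nm.

103 nm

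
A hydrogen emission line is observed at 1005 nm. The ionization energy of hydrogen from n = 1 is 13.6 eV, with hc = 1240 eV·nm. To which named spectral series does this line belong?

Paschen

ΔE = 1240/1005 = 1.234 eV.
This matches 13.6 × (1/3² − 1/7²), so n_f = 3: the Paschen series.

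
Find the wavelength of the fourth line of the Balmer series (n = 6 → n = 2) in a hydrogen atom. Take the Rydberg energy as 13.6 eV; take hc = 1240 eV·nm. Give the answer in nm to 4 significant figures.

410.3 nm

The Balmer series terminates on n_f = 2; the fourth line has n_i = 2+4 = 6.
ΔE = 13.60 × (1/2² − 1/6²) = 3.022 eV.
λ = 1240 / 3.022 = 410.3 nm.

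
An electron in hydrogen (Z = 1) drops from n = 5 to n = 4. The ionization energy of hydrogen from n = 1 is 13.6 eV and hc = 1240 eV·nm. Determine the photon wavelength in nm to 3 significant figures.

ΔE = 13.60 × (1/4² − 1/5²) = 13.60 × 0.02250 = 0.3060 eV.
λ = hc/ΔE = 1240 / 0.3060 = 4050 nm.
This line belongs to the Brackett series.

4050 nm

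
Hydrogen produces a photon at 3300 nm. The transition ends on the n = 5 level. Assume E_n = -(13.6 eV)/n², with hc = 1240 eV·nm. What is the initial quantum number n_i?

n_i = 9

The photon energy is ΔE = hc/λ = 1240 / 3300 = 0.3758 eV.
With Z = 1, ΔE = 13.60 × (1/n_f² − 1/n_i²), so 1/n_f² − 1/n_i² = 0.02763.
With n_f = 5: 1/n_i² = 1/25 − 0.02763 = 0.01237, so n_i ≈ 8.99.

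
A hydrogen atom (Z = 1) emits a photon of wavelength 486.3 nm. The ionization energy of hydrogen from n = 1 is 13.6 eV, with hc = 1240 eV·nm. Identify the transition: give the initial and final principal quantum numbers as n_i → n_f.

The photon energy is ΔE = hc/λ = 1240 / 486.3 = 2.550 eV.
With Z = 1, ΔE = 13.60 × (1/n_f² − 1/n_i²), so 1/n_f² − 1/n_i² = 0.1875.
Trying n_f = 2 gives 1/n_i² = 0.06251, i.e. n_i ≈ 4; this pair matches.

n_i = 4, n_f = 2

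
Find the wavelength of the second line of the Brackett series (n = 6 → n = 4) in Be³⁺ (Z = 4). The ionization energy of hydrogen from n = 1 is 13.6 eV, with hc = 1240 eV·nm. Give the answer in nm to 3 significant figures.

The Brackett series terminates on n_f = 4; the second line has n_i = 4+2 = 6.
ΔE = 217.6 × (1/4² − 1/6²) = 7.556 eV.
λ = 1240 / 7.556 = 164 nm.

164 nm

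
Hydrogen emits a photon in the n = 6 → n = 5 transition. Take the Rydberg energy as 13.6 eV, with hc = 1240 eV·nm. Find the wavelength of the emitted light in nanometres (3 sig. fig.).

7460 nm

ΔE = 13.60 × (1/5² − 1/6²) = 13.60 × 0.01222 = 0.1662 eV.
λ = hc/ΔE = 1240 / 0.1662 = 7460 nm.
This line belongs to the Pfund series.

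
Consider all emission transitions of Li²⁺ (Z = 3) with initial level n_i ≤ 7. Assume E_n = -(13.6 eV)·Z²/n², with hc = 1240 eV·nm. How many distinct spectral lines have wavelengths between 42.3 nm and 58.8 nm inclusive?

Enumerate all n_i → n_f pairs with 1 ≤ n_f < n_i ≤ 7 and compute λ = 1240 / [13.6·9·(1/n_f² − 1/n_i²)].
Lines falling in [42.3, 58.8] nm: 7→2 (44.12 nm), 6→2 (45.59 nm), 5→2 (48.24 nm), 4→2 (54.03 nm).

4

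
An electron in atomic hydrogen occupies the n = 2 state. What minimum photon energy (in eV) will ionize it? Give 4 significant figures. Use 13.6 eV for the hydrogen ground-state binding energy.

E_2 = −13.60/4 = −3.400 eV, so ionization (to E = 0) requires 3.400 eV.

3.400 eV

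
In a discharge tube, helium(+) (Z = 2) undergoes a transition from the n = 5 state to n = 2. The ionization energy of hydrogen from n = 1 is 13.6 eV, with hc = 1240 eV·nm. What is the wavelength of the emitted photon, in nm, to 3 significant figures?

For Z = 2 the level energies scale as Z², so the effective Rydberg energy is 13.6 × 4 = 54.40 eV.
ΔE = 54.40 × (1/2² − 1/5²) = 54.40 × 0.2100 = 11.42 eV.
λ = hc/ΔE = 1240 / 11.42 = 109 nm.

109 nm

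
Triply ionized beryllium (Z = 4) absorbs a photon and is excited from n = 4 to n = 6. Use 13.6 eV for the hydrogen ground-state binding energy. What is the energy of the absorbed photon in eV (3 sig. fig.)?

7.56 eV

The Bohr energies scale as Z², so for Z = 4: E_n = −217.6/n² eV.
E_6 = −217.6/36 = −6.044 eV and E_4 = −217.6/16 = −13.60 eV.
The photon energy is |E_6 − E_4| = 7.56 eV.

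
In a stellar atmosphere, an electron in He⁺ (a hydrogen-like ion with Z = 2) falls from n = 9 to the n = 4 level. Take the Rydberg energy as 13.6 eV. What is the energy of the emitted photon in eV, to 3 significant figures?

2.73 eV

The Bohr energies scale as Z², so for Z = 2: E_n = −54.40/n² eV.
E_9 = −54.40/81 = −0.6716 eV and E_4 = −54.40/16 = −3.400 eV.
The photon energy is |E_9 − E_4| = 2.73 eV.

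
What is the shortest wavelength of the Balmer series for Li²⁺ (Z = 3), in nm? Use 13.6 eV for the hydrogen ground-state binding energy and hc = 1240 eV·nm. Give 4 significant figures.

40.52 nm

The Balmer series has lower level n_f = 2; the series limit corresponds to n_i → ∞.
ΔE_max = 13.6 × 9 / 2² = 30.60 eV.
λ_min = 1240 / 30.60 = 40.52 nm.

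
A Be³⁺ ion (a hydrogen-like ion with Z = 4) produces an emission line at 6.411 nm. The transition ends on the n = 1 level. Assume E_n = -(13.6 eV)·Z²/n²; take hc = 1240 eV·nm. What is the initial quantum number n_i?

The photon energy is ΔE = hc/λ = 1240 / 6.411 = 193.4 eV.
With Z = 4, ΔE = 217.6 × (1/n_f² − 1/n_i²), so 1/n_f² − 1/n_i² = 0.8889.
With n_f = 1: 1/n_i² = 1/1 − 0.8889 = 0.1111, so n_i ≈ 3.00.

n_i = 3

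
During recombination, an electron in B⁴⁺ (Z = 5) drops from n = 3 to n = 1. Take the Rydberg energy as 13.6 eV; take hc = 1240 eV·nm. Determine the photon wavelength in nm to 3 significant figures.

For Z = 5 the level energies scale as Z², so the effective Rydberg energy is 13.6 × 25 = 340.0 eV.
ΔE = 340.0 × (1/1² − 1/3²) = 340.0 × 0.8889 = 302.2 eV.
λ = hc/ΔE = 1240 / 302.2 = 4.10 nm.

4.10 nm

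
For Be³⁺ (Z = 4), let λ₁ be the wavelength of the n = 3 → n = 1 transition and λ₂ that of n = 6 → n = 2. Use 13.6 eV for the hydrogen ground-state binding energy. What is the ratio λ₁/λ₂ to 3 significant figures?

0.250

λ ∝ 1/ΔE ∝ 1/(1/n_f² − 1/n_i²), and the Z² and hc factors cancel in the ratio.
λ₁/λ₂ = (1/2² − 1/6²)/(1/1² − 1/3²) = 0.2222/0.8889 = 0.250.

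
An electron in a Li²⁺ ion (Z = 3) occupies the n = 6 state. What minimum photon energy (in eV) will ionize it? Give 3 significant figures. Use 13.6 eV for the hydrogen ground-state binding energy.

3.40 eV

E_n = −13.6 Z²/n² = −122.4/n² eV for Z = 3.
E_6 = −122.4/36 = −3.40 eV, so ionization (to E = 0) requires 3.40 eV.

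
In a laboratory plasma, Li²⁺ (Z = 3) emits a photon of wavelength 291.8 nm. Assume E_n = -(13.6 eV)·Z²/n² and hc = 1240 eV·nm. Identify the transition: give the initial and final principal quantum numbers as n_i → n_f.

The photon energy is ΔE = hc/λ = 1240 / 291.8 = 4.249 eV.
With Z = 3, ΔE = 122.4 × (1/n_f² − 1/n_i²), so 1/n_f² − 1/n_i² = 0.03472.
Trying n_f = 4 gives 1/n_i² = 0.02778, i.e. n_i ≈ 6; this pair matches.

n_i = 6, n_f = 4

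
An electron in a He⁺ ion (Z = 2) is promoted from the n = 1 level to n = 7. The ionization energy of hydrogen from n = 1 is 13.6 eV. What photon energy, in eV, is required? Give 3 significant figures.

53.3 eV

The Bohr energies scale as Z², so for Z = 2: E_n = −54.40/n² eV.
E_7 = −54.40/49 = −1.110 eV and E_1 = −54.40/1 = −54.40 eV.
The photon energy is |E_7 − E_1| = 53.3 eV.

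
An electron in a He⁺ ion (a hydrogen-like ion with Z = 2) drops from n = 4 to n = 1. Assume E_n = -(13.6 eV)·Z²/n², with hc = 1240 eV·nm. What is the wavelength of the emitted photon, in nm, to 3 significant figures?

For Z = 2 the level energies scale as Z², so the effective Rydberg energy is 13.6 × 4 = 54.40 eV.
ΔE = 54.40 × (1/1² − 1/4²) = 54.40 × 0.9375 = 51.00 eV.
λ = hc/ΔE = 1240 / 51.00 = 24.3 nm.

24.3 nm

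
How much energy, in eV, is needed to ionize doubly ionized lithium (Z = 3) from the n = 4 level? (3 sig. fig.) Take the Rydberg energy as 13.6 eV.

E_n = −13.6 Z²/n² = −122.4/n² eV for Z = 3.
E_4 = −122.4/16 = −7.65 eV, so ionization (to E = 0) requires 7.65 eV.

7.65 eV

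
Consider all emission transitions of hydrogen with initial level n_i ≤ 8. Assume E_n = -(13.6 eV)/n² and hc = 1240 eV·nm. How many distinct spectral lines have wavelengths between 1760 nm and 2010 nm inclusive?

2

Enumerate all n_i → n_f pairs with 1 ≤ n_f < n_i ≤ 8 and compute λ = 1240 / [13.6·1·(1/n_f² − 1/n_i²)].
Lines falling in [1760, 2010] nm: 4→3 (1876 nm), 8→4 (1945 nm).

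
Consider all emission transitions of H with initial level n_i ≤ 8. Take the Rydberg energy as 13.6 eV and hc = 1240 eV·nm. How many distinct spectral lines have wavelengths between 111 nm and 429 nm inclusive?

Enumerate all n_i → n_f pairs with 1 ≤ n_f < n_i ≤ 8 and compute λ = 1240 / [13.6·1·(1/n_f² − 1/n_i²)].
Lines falling in [111, 429] nm: 2→1 (121.6 nm), 8→2 (389.0 nm), 7→2 (397.1 nm), 6→2 (410.3 nm).

4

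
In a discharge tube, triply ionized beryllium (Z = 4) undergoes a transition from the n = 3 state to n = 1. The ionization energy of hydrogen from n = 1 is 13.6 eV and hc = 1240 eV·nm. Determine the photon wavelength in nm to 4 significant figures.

For Z = 4 the level energies scale as Z², so the effective Rydberg energy is 13.6 × 16 = 217.6 eV.
ΔE = 217.6 × (1/1² − 1/3²) = 217.6 × 0.8889 = 193.4 eV.
λ = hc/ΔE = 1240 / 193.4 = 6.411 nm.

6.411 nm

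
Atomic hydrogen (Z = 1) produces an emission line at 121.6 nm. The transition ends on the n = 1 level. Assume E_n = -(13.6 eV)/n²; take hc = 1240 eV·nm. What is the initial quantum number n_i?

The photon energy is ΔE = hc/λ = 1240 / 121.6 = 10.20 eV.
With Z = 1, ΔE = 13.60 × (1/n_f² − 1/n_i²), so 1/n_f² − 1/n_i² = 0.7498.
With n_f = 1: 1/n_i² = 1/1 − 0.7498 = 0.2502, so n_i ≈ 2.00.

n_i = 2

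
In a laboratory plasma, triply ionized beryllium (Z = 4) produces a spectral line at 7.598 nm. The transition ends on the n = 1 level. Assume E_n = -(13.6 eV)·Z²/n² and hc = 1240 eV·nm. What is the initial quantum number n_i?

n_i = 2

The photon energy is ΔE = hc/λ = 1240 / 7.598 = 163.2 eV.
With Z = 4, ΔE = 217.6 × (1/n_f² − 1/n_i²), so 1/n_f² − 1/n_i² = 0.7500.
With n_f = 1: 1/n_i² = 1/1 − 0.7500 = 0.2500, so n_i ≈ 2.00.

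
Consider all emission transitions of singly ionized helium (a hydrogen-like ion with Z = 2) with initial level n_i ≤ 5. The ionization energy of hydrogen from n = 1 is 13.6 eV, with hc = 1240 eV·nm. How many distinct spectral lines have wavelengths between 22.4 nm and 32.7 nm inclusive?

Enumerate all n_i → n_f pairs with 1 ≤ n_f < n_i ≤ 5 and compute λ = 1240 / [13.6·4·(1/n_f² − 1/n_i²)].
Lines falling in [22.4, 32.7] nm: 5→1 (23.74 nm), 4→1 (24.31 nm), 3→1 (25.64 nm), 2→1 (30.39 nm).

4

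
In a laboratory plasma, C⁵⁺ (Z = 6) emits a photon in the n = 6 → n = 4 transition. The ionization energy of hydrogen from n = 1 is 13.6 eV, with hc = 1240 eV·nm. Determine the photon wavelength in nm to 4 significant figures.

For Z = 6 the level energies scale as Z², so the effective Rydberg energy is 13.6 × 36 = 489.6 eV.
ΔE = 489.6 × (1/4² − 1/6²) = 489.6 × 0.03472 = 17.00 eV.
λ = hc/ΔE = 1240 / 17.00 = 72.94 nm.

72.94 nm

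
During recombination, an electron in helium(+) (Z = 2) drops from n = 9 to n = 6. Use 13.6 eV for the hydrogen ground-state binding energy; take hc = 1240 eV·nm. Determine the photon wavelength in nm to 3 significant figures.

1480 nm

For Z = 2 the level energies scale as Z², so the effective Rydberg energy is 13.6 × 4 = 54.40 eV.
ΔE = 54.40 × (1/6² − 1/9²) = 54.40 × 0.01543 = 0.8395 eV.
λ = hc/ΔE = 1240 / 0.8395 = 1480 nm.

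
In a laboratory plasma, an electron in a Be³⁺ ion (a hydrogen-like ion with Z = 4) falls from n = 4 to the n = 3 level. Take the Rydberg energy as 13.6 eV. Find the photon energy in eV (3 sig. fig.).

The Bohr energies scale as Z², so for Z = 4: E_n = −217.6/n² eV.
E_4 = −217.6/16 = −13.60 eV and E_3 = −217.6/9 = −24.18 eV.
The photon energy is |E_4 − E_3| = 10.6 eV.

10.6 eV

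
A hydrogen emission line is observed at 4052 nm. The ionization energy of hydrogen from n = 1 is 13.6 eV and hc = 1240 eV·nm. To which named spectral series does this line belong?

Brackett

ΔE = 1240/4052 = 0.3060 eV.
This matches 13.6 × (1/4² − 1/5²), so n_f = 4: the Brackett series.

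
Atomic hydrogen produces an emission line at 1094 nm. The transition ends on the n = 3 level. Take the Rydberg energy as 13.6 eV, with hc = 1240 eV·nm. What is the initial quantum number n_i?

n_i = 6

The photon energy is ΔE = hc/λ = 1240 / 1094 = 1.133 eV.
With Z = 1, ΔE = 13.60 × (1/n_f² − 1/n_i²), so 1/n_f² − 1/n_i² = 0.08334.
With n_f = 3: 1/n_i² = 1/9 − 0.08334 = 0.02777, so n_i ≈ 6.00.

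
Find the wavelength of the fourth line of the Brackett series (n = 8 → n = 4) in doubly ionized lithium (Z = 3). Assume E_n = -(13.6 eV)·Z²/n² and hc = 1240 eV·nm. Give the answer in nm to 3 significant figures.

The Brackett series terminates on n_f = 4; the fourth line has n_i = 4+4 = 8.
ΔE = 122.4 × (1/4² − 1/8²) = 5.738 eV.
λ = 1240 / 5.738 = 216 nm.

216 nm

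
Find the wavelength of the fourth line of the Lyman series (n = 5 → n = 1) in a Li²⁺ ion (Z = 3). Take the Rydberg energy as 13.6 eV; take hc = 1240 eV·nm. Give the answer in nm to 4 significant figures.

The Lyman series terminates on n_f = 1; the fourth line has n_i = 1+4 = 5.
ΔE = 122.4 × (1/1² − 1/5²) = 117.5 eV.
λ = 1240 / 117.5 = 10.55 nm.

10.55 nm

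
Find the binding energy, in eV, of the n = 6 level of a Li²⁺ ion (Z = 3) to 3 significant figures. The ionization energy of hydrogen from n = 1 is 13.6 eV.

3.40 eV

E_n = −13.6 Z²/n² = −122.4/n² eV for Z = 3.
E_6 = −122.4/36 = −3.40 eV, so ionization (to E = 0) requires 3.40 eV.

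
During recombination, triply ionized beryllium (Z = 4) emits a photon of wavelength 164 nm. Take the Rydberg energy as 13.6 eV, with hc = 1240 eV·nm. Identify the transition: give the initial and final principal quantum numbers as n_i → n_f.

The photon energy is ΔE = hc/λ = 1240 / 164 = 7.561 eV.
With Z = 4, ΔE = 217.6 × (1/n_f² − 1/n_i²), so 1/n_f² − 1/n_i² = 0.03475.
Trying n_f = 4 gives 1/n_i² = 0.02775, i.e. n_i ≈ 6; this pair matches.

n_i = 6, n_f = 4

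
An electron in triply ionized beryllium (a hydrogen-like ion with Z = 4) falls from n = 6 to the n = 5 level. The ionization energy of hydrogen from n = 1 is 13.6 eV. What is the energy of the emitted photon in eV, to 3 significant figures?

The Bohr energies scale as Z², so for Z = 4: E_n = −217.6/n² eV.
E_6 = −217.6/36 = −6.044 eV and E_5 = −217.6/25 = −8.704 eV.
The photon energy is |E_6 − E_5| = 2.66 eV.

2.66 eV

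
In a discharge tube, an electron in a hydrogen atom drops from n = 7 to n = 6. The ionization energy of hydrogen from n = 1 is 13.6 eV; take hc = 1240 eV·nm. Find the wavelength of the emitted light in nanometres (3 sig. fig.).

12400 nm

ΔE = 13.60 × (1/6² − 1/7²) = 13.60 × 0.007370 = 0.1002 eV.
λ = hc/ΔE = 1240 / 0.1002 = 12400 nm.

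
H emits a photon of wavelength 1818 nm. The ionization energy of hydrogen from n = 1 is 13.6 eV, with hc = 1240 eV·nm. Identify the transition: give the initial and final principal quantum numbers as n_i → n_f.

n_i = 9, n_f = 4

The photon energy is ΔE = hc/λ = 1240 / 1818 = 0.6821 eV.
With Z = 1, ΔE = 13.60 × (1/n_f² − 1/n_i²), so 1/n_f² − 1/n_i² = 0.05015.
Trying n_f = 4 gives 1/n_i² = 0.01235, i.e. n_i ≈ 9; this pair matches.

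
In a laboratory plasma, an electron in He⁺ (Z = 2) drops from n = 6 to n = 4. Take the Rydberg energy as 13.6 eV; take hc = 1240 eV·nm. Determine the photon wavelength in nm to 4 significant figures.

For Z = 2 the level energies scale as Z², so the effective Rydberg energy is 13.6 × 4 = 54.40 eV.
ΔE = 54.40 × (1/4² − 1/6²) = 54.40 × 0.03472 = 1.889 eV.
λ = hc/ΔE = 1240 / 1.889 = 656.5 nm.

656.5 nm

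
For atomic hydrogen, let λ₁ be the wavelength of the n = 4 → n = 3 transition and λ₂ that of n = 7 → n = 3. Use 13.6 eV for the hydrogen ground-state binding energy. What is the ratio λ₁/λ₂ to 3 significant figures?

λ ∝ 1/ΔE ∝ 1/(1/n_f² − 1/n_i²), and the Z² and hc factors cancel in the ratio.
λ₁/λ₂ = (1/3² − 1/7²)/(1/3² − 1/4²) = 0.09070/0.04861 = 1.87.

1.87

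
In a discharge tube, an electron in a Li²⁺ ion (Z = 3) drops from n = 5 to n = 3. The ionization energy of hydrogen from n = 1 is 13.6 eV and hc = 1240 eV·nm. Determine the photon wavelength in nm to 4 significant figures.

142.5 nm

For Z = 3 the level energies scale as Z², so the effective Rydberg energy is 13.6 × 9 = 122.4 eV.
ΔE = 122.4 × (1/3² − 1/5²) = 122.4 × 0.07111 = 8.704 eV.
λ = hc/ΔE = 1240 / 8.704 = 142.5 nm.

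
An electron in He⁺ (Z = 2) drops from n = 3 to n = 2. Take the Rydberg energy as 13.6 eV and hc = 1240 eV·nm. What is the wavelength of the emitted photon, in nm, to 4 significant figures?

For Z = 2 the level energies scale as Z², so the effective Rydberg energy is 13.6 × 4 = 54.40 eV.
ΔE = 54.40 × (1/2² − 1/3²) = 54.40 × 0.1389 = 7.556 eV.
λ = hc/ΔE = 1240 / 7.556 = 164.1 nm.

164.1 nm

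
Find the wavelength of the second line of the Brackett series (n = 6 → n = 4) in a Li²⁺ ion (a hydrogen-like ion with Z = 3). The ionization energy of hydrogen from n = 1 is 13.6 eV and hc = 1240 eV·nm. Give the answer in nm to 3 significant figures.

292 nm

The Brackett series terminates on n_f = 4; the second line has n_i = 4+2 = 6.
ΔE = 122.4 × (1/4² − 1/6²) = 4.250 eV.
λ = 1240 / 4.250 = 292 nm.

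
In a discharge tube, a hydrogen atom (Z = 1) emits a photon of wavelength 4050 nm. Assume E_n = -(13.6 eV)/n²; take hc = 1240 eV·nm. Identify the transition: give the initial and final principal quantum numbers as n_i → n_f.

The photon energy is ΔE = hc/λ = 1240 / 4050 = 0.3062 eV.
With Z = 1, ΔE = 13.60 × (1/n_f² − 1/n_i²), so 1/n_f² − 1/n_i² = 0.02251.
Trying n_f = 4 gives 1/n_i² = 0.03999, i.e. n_i ≈ 5; this pair matches.

n_i = 5, n_f = 4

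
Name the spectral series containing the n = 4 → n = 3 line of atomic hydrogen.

Paschen

The series is set by the lower level: n_f = 3 is the Paschen series.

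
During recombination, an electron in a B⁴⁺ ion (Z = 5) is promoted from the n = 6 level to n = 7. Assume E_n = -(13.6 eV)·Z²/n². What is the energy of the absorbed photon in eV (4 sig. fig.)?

The Bohr energies scale as Z², so for Z = 5: E_n = −340.0/n² eV.
E_7 = −340.0/49 = −6.939 eV and E_6 = −340.0/36 = −9.444 eV.
The photon energy is |E_7 − E_6| = 2.506 eV.

2.506 eV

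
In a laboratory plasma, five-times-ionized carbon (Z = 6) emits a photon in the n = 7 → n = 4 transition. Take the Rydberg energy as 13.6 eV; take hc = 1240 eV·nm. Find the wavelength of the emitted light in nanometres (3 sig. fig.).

60.2 nm

For Z = 6 the level energies scale as Z², so the effective Rydberg energy is 13.6 × 36 = 489.6 eV.
ΔE = 489.6 × (1/4² − 1/7²) = 489.6 × 0.04209 = 20.61 eV.
λ = hc/ΔE = 1240 / 20.61 = 60.2 nm.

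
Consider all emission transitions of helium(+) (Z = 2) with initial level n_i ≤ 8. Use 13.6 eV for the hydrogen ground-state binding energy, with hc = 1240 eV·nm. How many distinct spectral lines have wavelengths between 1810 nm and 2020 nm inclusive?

2

Enumerate all n_i → n_f pairs with 1 ≤ n_f < n_i ≤ 8 and compute λ = 1240 / [13.6·4·(1/n_f² − 1/n_i²)].
Lines falling in [1810, 2020] nm: 6→5 (1865 nm), 8→6 (1876 nm).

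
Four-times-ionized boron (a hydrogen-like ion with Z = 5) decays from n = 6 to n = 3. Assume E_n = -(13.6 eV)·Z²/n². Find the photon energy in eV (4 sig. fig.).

The Bohr energies scale as Z², so for Z = 5: E_n = −340.0/n² eV.
E_6 = −340.0/36 = −9.444 eV and E_3 = −340.0/9 = −37.78 eV.
The photon energy is |E_6 − E_3| = 28.33 eV.

28.33 eV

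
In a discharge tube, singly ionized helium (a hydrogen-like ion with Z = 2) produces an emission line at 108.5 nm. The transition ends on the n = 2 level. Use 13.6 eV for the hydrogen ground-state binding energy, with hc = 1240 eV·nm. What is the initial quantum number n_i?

n_i = 5

The photon energy is ΔE = hc/λ = 1240 / 108.5 = 11.43 eV.
With Z = 2, ΔE = 54.40 × (1/n_f² − 1/n_i²), so 1/n_f² − 1/n_i² = 0.2101.
With n_f = 2: 1/n_i² = 1/4 − 0.2101 = 0.03992, so n_i ≈ 5.01.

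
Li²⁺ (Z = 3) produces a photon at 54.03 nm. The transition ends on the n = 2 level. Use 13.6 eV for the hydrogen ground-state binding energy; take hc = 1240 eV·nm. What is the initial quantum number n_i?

The photon energy is ΔE = hc/λ = 1240 / 54.03 = 22.95 eV.
With Z = 3, ΔE = 122.4 × (1/n_f² − 1/n_i²), so 1/n_f² − 1/n_i² = 0.1875.
With n_f = 2: 1/n_i² = 1/4 − 0.1875 = 0.06250, so n_i ≈ 4.00.

n_i = 4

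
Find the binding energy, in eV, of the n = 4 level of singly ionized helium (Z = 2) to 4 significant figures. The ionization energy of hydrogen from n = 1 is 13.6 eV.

E_n = −13.6 Z²/n² = −54.40/n² eV for Z = 2.
E_4 = −54.40/16 = −3.400 eV, so ionization (to E = 0) requires 3.400 eV.

3.400 eV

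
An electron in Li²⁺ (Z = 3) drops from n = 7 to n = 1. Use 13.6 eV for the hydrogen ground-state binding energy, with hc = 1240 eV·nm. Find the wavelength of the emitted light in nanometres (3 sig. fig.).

For Z = 3 the level energies scale as Z², so the effective Rydberg energy is 13.6 × 9 = 122.4 eV.
ΔE = 122.4 × (1/1² − 1/7²) = 122.4 × 0.9796 = 119.9 eV.
λ = hc/ΔE = 1240 / 119.9 = 10.3 nm.

10.3 nm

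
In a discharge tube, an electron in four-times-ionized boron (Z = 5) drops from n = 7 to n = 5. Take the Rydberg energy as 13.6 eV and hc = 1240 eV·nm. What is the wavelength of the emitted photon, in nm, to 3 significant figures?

186 nm

For Z = 5 the level energies scale as Z², so the effective Rydberg energy is 13.6 × 25 = 340.0 eV.
ΔE = 340.0 × (1/5² − 1/7²) = 340.0 × 0.01959 = 6.661 eV.
λ = hc/ΔE = 1240 / 6.661 = 186 nm.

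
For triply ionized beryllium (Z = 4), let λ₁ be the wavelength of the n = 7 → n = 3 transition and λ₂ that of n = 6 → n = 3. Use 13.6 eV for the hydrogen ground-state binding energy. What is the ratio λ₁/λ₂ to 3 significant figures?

0.919

λ ∝ 1/ΔE ∝ 1/(1/n_f² − 1/n_i²), and the Z² and hc factors cancel in the ratio.
λ₁/λ₂ = (1/3² − 1/6²)/(1/3² − 1/7²) = 0.08333/0.09070 = 0.919.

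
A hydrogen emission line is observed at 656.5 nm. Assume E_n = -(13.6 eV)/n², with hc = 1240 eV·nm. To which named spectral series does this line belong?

Balmer

ΔE = 1240/656.5 = 1.889 eV.
This matches 13.6 × (1/2² − 1/3²), so n_f = 2: the Balmer series.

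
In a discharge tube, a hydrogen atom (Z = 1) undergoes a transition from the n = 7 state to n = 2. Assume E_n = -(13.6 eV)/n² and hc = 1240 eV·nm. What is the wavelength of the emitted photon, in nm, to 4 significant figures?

ΔE = 13.60 × (1/2² − 1/7²) = 13.60 × 0.2296 = 3.122 eV.
λ = hc/ΔE = 1240 / 3.122 = 397.1 nm.

397.1 nm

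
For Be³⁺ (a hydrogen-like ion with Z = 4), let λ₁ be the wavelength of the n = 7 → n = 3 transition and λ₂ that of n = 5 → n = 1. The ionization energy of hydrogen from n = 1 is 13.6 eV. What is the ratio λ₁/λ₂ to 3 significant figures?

λ ∝ 1/ΔE ∝ 1/(1/n_f² − 1/n_i²), and the Z² and hc factors cancel in the ratio.
λ₁/λ₂ = (1/1² − 1/5²)/(1/3² − 1/7²) = 0.9600/0.09070 = 10.6.

10.6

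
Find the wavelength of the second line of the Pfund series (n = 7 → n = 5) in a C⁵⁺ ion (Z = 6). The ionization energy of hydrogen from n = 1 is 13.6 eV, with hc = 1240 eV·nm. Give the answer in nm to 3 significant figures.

The Pfund series terminates on n_f = 5; the second line has n_i = 5+2 = 7.
ΔE = 489.6 × (1/5² − 1/7²) = 9.592 eV.
λ = 1240 / 9.592 = 129 nm.

129 nm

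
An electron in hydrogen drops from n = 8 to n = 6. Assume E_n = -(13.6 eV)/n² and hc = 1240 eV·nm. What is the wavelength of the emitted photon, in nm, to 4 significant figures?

7503 nm

ΔE = 13.60 × (1/6² − 1/8²) = 13.60 × 0.01215 = 0.1653 eV.
λ = hc/ΔE = 1240 / 0.1653 = 7503 nm.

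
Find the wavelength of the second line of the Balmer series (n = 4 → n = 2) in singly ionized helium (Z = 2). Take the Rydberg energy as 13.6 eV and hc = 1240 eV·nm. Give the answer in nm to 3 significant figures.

The Balmer series terminates on n_f = 2; the second line has n_i = 2+2 = 4.
ΔE = 54.40 × (1/2² − 1/4²) = 10.20 eV.
λ = 1240 / 10.20 = 122 nm.

122 nm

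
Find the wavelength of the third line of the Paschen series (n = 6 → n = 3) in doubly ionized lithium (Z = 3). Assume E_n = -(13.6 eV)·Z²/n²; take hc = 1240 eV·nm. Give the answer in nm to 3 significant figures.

The Paschen series terminates on n_f = 3; the third line has n_i = 3+3 = 6.
ΔE = 122.4 × (1/3² − 1/6²) = 10.20 eV.
λ = 1240 / 10.20 = 122 nm.

122 nm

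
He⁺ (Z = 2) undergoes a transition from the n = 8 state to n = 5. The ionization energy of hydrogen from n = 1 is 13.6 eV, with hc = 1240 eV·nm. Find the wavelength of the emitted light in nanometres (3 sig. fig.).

For Z = 2 the level energies scale as Z², so the effective Rydberg energy is 13.6 × 4 = 54.40 eV.
ΔE = 54.40 × (1/5² − 1/8²) = 54.40 × 0.02438 = 1.326 eV.
λ = hc/ΔE = 1240 / 1.326 = 935 nm.

935 nm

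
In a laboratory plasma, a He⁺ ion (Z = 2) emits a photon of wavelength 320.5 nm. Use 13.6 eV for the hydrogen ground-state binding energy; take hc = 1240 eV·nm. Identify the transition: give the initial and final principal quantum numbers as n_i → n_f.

The photon energy is ΔE = hc/λ = 1240 / 320.5 = 3.869 eV.
With Z = 2, ΔE = 54.40 × (1/n_f² − 1/n_i²), so 1/n_f² − 1/n_i² = 0.07112.
Trying n_f = 3 gives 1/n_i² = 0.03999, i.e. n_i ≈ 5; this pair matches.

n_i = 5, n_f = 3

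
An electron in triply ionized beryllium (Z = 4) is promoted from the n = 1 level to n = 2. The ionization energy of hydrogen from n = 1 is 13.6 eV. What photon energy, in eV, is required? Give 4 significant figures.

The Bohr energies scale as Z², so for Z = 4: E_n = −217.6/n² eV.
E_2 = −217.6/4 = −54.40 eV and E_1 = −217.6/1 = −217.6 eV.
The photon energy is |E_2 − E_1| = 163.2 eV.

163.2 eV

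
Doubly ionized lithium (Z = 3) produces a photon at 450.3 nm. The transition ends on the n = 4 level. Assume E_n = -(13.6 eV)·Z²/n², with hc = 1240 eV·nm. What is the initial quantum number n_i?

n_i = 5

The photon energy is ΔE = hc/λ = 1240 / 450.3 = 2.754 eV.
With Z = 3, ΔE = 122.4 × (1/n_f² − 1/n_i²), so 1/n_f² − 1/n_i² = 0.02250.
With n_f = 4: 1/n_i² = 1/16 − 0.02250 = 0.04000, so n_i ≈ 5.00.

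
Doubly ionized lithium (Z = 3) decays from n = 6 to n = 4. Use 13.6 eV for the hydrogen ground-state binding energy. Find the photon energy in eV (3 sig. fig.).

4.25 eV

The Bohr energies scale as Z², so for Z = 3: E_n = −122.4/n² eV.
E_6 = −122.4/36 = −3.400 eV and E_4 = −122.4/16 = −7.650 eV.
The photon energy is |E_6 − E_4| = 4.25 eV.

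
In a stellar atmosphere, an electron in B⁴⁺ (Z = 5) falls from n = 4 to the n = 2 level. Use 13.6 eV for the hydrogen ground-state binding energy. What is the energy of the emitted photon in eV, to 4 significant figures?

The Bohr energies scale as Z², so for Z = 5: E_n = −340.0/n² eV.
E_4 = −340.0/16 = −21.25 eV and E_2 = −340.0/4 = −85.00 eV.
The photon energy is |E_4 − E_2| = 63.75 eV.

63.75 eV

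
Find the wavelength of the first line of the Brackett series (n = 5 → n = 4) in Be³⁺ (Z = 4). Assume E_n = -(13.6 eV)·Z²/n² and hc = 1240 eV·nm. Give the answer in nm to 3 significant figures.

The Brackett series terminates on n_f = 4; the first line has n_i = 4+1 = 5.
ΔE = 217.6 × (1/4² − 1/5²) = 4.896 eV.
λ = 1240 / 4.896 = 253 nm.

253 nm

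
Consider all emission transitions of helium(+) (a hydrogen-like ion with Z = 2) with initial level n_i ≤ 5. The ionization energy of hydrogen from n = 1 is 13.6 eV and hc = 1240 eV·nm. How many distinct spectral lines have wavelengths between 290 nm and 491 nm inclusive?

2

Enumerate all n_i → n_f pairs with 1 ≤ n_f < n_i ≤ 5 and compute λ = 1240 / [13.6·4·(1/n_f² − 1/n_i²)].
Lines falling in [290, 491] nm: 5→3 (320.5 nm), 4→3 (468.9 nm).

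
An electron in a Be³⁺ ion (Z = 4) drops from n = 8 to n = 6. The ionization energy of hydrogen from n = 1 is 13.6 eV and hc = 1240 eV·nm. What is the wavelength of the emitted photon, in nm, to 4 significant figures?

For Z = 4 the level energies scale as Z², so the effective Rydberg energy is 13.6 × 16 = 217.6 eV.
ΔE = 217.6 × (1/6² − 1/8²) = 217.6 × 0.01215 = 2.644 eV.
λ = hc/ΔE = 1240 / 2.644 = 468.9 nm.

468.9 nm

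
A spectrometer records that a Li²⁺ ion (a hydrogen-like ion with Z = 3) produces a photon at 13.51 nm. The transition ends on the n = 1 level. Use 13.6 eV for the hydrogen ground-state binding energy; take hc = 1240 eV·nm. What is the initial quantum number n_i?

The photon energy is ΔE = hc/λ = 1240 / 13.51 = 91.78 eV.
With Z = 3, ΔE = 122.4 × (1/n_f² − 1/n_i²), so 1/n_f² − 1/n_i² = 0.7499.
With n_f = 1: 1/n_i² = 1/1 − 0.7499 = 0.2501, so n_i ≈ 2.00.

n_i = 2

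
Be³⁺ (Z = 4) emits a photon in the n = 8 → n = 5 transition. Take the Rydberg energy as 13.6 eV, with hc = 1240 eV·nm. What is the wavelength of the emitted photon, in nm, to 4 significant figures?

233.8 nm

For Z = 4 the level energies scale as Z², so the effective Rydberg energy is 13.6 × 16 = 217.6 eV.
ΔE = 217.6 × (1/5² − 1/8²) = 217.6 × 0.02438 = 5.304 eV.
λ = hc/ΔE = 1240 / 5.304 = 233.8 nm.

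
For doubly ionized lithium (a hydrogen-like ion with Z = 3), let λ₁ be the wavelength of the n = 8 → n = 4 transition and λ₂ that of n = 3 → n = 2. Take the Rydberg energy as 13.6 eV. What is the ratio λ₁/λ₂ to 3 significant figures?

λ ∝ 1/ΔE ∝ 1/(1/n_f² − 1/n_i²), and the Z² and hc factors cancel in the ratio.
λ₁/λ₂ = (1/2² − 1/3²)/(1/4² − 1/8²) = 0.1389/0.04688 = 2.96.

2.96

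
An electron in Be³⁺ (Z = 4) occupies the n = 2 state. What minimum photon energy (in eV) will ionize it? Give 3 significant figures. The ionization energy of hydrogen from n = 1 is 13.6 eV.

54.4 eV

E_n = −13.6 Z²/n² = −217.6/n² eV for Z = 4.
E_2 = −217.6/4 = −54.4 eV, so ionization (to E = 0) requires 54.4 eV.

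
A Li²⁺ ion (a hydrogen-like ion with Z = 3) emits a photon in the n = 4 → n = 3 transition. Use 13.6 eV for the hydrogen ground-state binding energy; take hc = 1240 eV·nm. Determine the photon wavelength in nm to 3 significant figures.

208 nm

For Z = 3 the level energies scale as Z², so the effective Rydberg energy is 13.6 × 9 = 122.4 eV.
ΔE = 122.4 × (1/3² − 1/4²) = 122.4 × 0.04861 = 5.950 eV.
λ = hc/ΔE = 1240 / 5.950 = 208 nm.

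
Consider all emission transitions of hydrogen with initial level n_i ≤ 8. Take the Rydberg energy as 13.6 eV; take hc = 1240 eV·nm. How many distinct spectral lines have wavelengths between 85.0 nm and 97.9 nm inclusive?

5

Enumerate all n_i → n_f pairs with 1 ≤ n_f < n_i ≤ 8 and compute λ = 1240 / [13.6·1·(1/n_f² − 1/n_i²)].
Lines falling in [85.0, 97.9] nm: 8→1 (92.62 nm), 7→1 (93.08 nm), 6→1 (93.78 nm), 5→1 (94.98 nm), 4→1 (97.25 nm).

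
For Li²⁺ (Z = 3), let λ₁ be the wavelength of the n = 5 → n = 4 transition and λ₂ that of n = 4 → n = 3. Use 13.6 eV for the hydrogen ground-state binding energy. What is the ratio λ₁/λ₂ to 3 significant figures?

λ ∝ 1/ΔE ∝ 1/(1/n_f² − 1/n_i²), and the Z² and hc factors cancel in the ratio.
λ₁/λ₂ = (1/3² − 1/4²)/(1/4² − 1/5²) = 0.04861/0.02250 = 2.16.

2.16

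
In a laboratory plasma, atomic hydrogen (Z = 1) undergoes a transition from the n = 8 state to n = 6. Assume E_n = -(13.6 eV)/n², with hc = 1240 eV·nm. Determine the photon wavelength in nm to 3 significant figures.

ΔE = 13.60 × (1/6² − 1/8²) = 13.60 × 0.01215 = 0.1653 eV.
λ = hc/ΔE = 1240 / 0.1653 = 7500 nm.

7500 nm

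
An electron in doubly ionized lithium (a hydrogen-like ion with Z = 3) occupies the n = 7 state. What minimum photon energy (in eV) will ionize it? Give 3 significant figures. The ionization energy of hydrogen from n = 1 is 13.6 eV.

E_n = −13.6 Z²/n² = −122.4/n² eV for Z = 3.
E_7 = −122.4/49 = −2.50 eV, so ionization (to E = 0) requires 2.50 eV.

2.50 eV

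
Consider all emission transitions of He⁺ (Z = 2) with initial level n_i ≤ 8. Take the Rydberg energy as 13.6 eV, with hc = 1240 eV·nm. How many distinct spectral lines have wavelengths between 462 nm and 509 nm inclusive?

2

Enumerate all n_i → n_f pairs with 1 ≤ n_f < n_i ≤ 8 and compute λ = 1240 / [13.6·4·(1/n_f² − 1/n_i²)].
Lines falling in [462, 509] nm: 4→3 (468.9 nm), 8→4 (486.3 nm).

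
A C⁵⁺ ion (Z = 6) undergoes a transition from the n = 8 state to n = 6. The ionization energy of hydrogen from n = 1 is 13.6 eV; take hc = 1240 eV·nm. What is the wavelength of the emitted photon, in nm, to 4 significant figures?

208.4 nm

For Z = 6 the level energies scale as Z², so the effective Rydberg energy is 13.6 × 36 = 489.6 eV.
ΔE = 489.6 × (1/6² − 1/8²) = 489.6 × 0.01215 = 5.950 eV.
λ = hc/ΔE = 1240 / 5.950 = 208.4 nm.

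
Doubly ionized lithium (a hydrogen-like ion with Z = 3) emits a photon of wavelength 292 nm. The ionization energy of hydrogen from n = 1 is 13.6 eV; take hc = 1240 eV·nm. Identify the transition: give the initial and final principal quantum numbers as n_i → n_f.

The photon energy is ΔE = hc/λ = 1240 / 292 = 4.247 eV.
With Z = 3, ΔE = 122.4 × (1/n_f² − 1/n_i²), so 1/n_f² − 1/n_i² = 0.03469.
Trying n_f = 4 gives 1/n_i² = 0.02781, i.e. n_i ≈ 6; this pair matches.

n_i = 6, n_f = 4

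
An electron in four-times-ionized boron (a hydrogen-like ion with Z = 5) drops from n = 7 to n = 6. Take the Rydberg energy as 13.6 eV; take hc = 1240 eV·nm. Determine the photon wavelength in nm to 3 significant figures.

For Z = 5 the level energies scale as Z², so the effective Rydberg energy is 13.6 × 25 = 340.0 eV.
ΔE = 340.0 × (1/6² − 1/7²) = 340.0 × 0.007370 = 2.506 eV.
λ = hc/ΔE = 1240 / 2.506 = 495 nm.

495 nm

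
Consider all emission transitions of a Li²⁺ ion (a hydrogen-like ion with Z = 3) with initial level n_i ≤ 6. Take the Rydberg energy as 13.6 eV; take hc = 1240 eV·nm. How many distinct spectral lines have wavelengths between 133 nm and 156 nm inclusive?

1

Enumerate all n_i → n_f pairs with 1 ≤ n_f < n_i ≤ 6 and compute λ = 1240 / [13.6·9·(1/n_f² − 1/n_i²)].
Lines falling in [133, 156] nm: 5→3 (142.5 nm).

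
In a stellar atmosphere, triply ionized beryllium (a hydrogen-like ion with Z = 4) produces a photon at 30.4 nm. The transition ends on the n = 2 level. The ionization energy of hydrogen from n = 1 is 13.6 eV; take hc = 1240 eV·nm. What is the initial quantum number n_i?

n_i = 4

The photon energy is ΔE = hc/λ = 1240 / 30.4 = 40.79 eV.
With Z = 4, ΔE = 217.6 × (1/n_f² − 1/n_i²), so 1/n_f² − 1/n_i² = 0.1875.
With n_f = 2: 1/n_i² = 1/4 − 0.1875 = 0.06255, so n_i ≈ 4.00.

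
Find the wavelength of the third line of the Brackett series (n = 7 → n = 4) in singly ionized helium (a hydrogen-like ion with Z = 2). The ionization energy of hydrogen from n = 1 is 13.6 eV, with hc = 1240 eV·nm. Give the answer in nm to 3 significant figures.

542 nm

The Brackett series terminates on n_f = 4; the third line has n_i = 4+3 = 7.
ΔE = 54.40 × (1/4² − 1/7²) = 2.290 eV.
λ = 1240 / 2.290 = 542 nm.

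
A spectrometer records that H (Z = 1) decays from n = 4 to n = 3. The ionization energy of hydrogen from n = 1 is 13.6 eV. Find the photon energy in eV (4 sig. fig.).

0.6611 eV

E_4 = −13.60/16 = −0.8500 eV and E_3 = −13.60/9 = −1.511 eV.
The photon energy is |E_4 − E_3| = 0.6611 eV.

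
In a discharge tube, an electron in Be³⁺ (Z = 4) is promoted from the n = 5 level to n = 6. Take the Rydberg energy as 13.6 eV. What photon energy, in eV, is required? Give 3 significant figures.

2.66 eV

The Bohr energies scale as Z², so for Z = 4: E_n = −217.6/n² eV.
E_6 = −217.6/36 = −6.044 eV and E_5 = −217.6/25 = −8.704 eV.
The photon energy is |E_6 − E_5| = 2.66 eV.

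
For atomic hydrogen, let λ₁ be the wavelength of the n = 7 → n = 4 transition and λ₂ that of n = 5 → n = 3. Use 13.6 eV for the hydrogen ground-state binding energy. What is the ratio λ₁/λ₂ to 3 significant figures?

λ ∝ 1/ΔE ∝ 1/(1/n_f² − 1/n_i²), and the Z² and hc factors cancel in the ratio.
λ₁/λ₂ = (1/3² − 1/5²)/(1/4² − 1/7²) = 0.07111/0.04209 = 1.69.

1.69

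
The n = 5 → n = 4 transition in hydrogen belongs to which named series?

Brackett

The series is set by the lower level: n_f = 4 is the Brackett series.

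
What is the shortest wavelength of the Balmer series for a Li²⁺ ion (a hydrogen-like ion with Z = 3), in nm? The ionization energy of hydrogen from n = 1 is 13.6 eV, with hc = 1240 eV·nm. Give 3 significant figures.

40.5 nm

The Balmer series has lower level n_f = 2; the series limit corresponds to n_i → ∞.
ΔE_max = 13.6 × 9 / 2² = 30.60 eV.
λ_min = 1240 / 30.60 = 40.5 nm.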